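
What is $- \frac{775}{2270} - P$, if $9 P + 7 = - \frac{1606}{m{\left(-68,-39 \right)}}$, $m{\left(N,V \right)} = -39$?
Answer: $- \frac{659587}{159354} \approx -4.1391$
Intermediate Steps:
$P = \frac{1333}{351}$ ($P = - \frac{7}{9} + \frac{\left(-1606\right) \frac{1}{-39}}{9} = - \frac{7}{9} + \frac{\left(-1606\right) \left(- \frac{1}{39}\right)}{9} = - \frac{7}{9} + \frac{1}{9} \cdot \frac{1606}{39} = - \frac{7}{9} + \frac{1606}{351} = \frac{1333}{351} \approx 3.7977$)
$- \frac{775}{2270} - P = - \frac{775}{2270} - \frac{1333}{351} = \left(-775\right) \frac{1}{2270} - \frac{1333}{351} = - \frac{155}{454} - \frac{1333}{351} = - \frac{659587}{159354}$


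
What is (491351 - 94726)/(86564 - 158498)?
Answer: -20875/3786 ≈ -5.5137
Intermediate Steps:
(491351 - 94726)/(86564 - 158498) = 396625/(-71934) = 396625*(-1/71934) = -20875/3786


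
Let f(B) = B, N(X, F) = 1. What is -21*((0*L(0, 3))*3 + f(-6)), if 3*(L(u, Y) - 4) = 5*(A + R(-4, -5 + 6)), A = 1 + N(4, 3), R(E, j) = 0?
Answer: 126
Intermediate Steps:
A = 2 (A = 1 + 1 = 2)
L(u, Y) = 22/3 (L(u, Y) = 4 + (5*(2 + 0))/3 = 4 + (5*2)/3 = 4 + (⅓)*10 = 4 + 10/3 = 22/3)
-21*((0*L(0, 3))*3 + f(-6)) = -21*((0*(22/3))*3 - 6) = -21*(0*3 - 6) = -21*(0 - 6) = -21*(-6) = 126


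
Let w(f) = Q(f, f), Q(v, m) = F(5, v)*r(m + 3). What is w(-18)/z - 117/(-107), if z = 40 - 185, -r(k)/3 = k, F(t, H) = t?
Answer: -1422/3103 ≈ -0.45827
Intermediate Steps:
r(k) = -3*k
z = -145
Q(v, m) = -45 - 15*m (Q(v, m) = 5*(-3*(m + 3)) = 5*(-3*(3 + m)) = 5*(-9 - 3*m) = -45 - 15*m)
w(f) = -45 - 15*f
w(-18)/z - 117/(-107) = (-45 - 15*(-18))/(-145) - 117/(-107) = (-45 + 270)*(-1/145) - 117*(-1/107) = 225*(-1/145) + 117/107 = -45/29 + 117/107 = -1422/3103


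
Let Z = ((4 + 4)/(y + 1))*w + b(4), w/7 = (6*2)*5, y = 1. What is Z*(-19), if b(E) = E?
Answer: -31996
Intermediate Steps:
w = 420 (w = 7*((6*2)*5) = 7*(12*5) = 7*60 = 420)
Z = 1684 (Z = ((4 + 4)/(1 + 1))*420 + 4 = (8/2)*420 + 4 = (8*(½))*420 + 4 = 4*420 + 4 = 1680 + 4 = 1684)
Z*(-19) = 1684*(-19) = -31996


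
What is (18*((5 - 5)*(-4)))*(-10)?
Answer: 0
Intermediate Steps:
(18*((5 - 5)*(-4)))*(-10) = (18*(0*(-4)))*(-10) = (18*0)*(-10) = 0*(-10) = 0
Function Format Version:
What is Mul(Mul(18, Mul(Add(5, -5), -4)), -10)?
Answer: 0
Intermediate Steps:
Mul(Mul(18, Mul(Add(5, -5), -4)), -10) = Mul(Mul(18, Mul(0, -4)), -10) = Mul(Mul(18, 0), -10) = Mul(0, -10) = 0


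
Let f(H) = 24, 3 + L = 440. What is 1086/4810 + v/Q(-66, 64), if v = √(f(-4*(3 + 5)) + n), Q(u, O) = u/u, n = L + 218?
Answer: 543/2405 + √679 ≈ 26.283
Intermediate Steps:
L = 437 (L = -3 + 440 = 437)
n = 655 (n = 437 + 218 = 655)
Q(u, O) = 1
v = √679 (v = √(24 + 655) = √679 ≈ 26.058)
1086/4810 + v/Q(-66, 64) = 1086/4810 + √679/1 = 1086*(1/4810) + √679*1 = 543/2405 + √679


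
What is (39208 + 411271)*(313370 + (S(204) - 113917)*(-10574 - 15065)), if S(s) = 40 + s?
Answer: 1313045115074743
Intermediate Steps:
(39208 + 411271)*(313370 + (S(204) - 113917)*(-10574 - 15065)) = (39208 + 411271)*(313370 + ((40 + 204) - 113917)*(-10574 - 15065)) = 450479*(313370 + (244 - 113917)*(-25639)) = 450479*(313370 - 113673*(-25639)) = 450479*(313370 + 2914462047) = 450479*2914775417 = 1313045115074743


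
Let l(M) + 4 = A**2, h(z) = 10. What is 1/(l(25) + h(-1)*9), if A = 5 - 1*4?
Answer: 1/87 ≈ 0.011494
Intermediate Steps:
A = 1 (A = 5 - 4 = 1)
l(M) = -3 (l(M) = -4 + 1**2 = -4 + 1 = -3)
1/(l(25) + h(-1)*9) = 1/(-3 + 10*9) = 1/(-3 + 90) = 1/87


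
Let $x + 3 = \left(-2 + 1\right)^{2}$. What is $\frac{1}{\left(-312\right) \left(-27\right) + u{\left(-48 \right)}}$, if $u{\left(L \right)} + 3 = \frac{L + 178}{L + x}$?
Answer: $\frac{5}{42092} \approx 0.00011879$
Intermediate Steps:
$x = -2$ ($x = -3 + \left(-2 + 1\right)^{2} = -3 + \left(-1\right)^{2} = -3 + 1 = -2$)
$u{\left(L \right)} = -3 + \frac{178 + L}{-2 + L}$ ($u{\left(L \right)} = -3 + \frac{L + 178}{L - 2} = -3 + \frac{178 + L}{-2 + L}$)
$\frac{1}{\left(-312\right) \left(-27\right) + u{\left(-48 \right)}} = \frac{1}{\left(-312\right) \left(-27\right) + \frac{2 \left(92 - -48\right)}{-2 - 48}} = \frac{1}{8424 + \frac{2 \left(92 + 48\right)}{-50}} = \frac{1}{8424 + 2 \left(- \frac{1}{50}\right) 140} = \frac{1}{8424 - \frac{28}{5}} = \frac{1}{\frac{42092}{5}} = \frac{5}{42092}$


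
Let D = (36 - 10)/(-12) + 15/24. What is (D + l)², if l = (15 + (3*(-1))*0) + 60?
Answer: 3108169/576 ≈ 5396.1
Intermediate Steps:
D = -37/24 (D = 26*(-1/12) + 15*(1/24) = -13/6 + 5/8 = -37/24 ≈ -1.5417)
l = 75 (l = (15 - 3*0) + 60 = (15 + 0) + 60 = 15 + 60 = 75)
(D + l)² = (-37/24 + 75)² = (1763/24)² = 3108169/576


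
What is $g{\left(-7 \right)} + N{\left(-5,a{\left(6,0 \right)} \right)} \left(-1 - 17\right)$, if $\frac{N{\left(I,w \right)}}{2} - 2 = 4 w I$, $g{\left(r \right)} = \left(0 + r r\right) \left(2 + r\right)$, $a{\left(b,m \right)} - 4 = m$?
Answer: $2563$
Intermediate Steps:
$a{\left(b,m \right)} = 4 + m$
$g{\left(r \right)} = r^{2} \left(2 + r\right)$ ($g{\left(r \right)} = \left(0 + r^{2}\right) \left(2 + r\right) = r^{2} \left(2 + r\right)$)
$N{\left(I,w \right)} = 4 + 8 I w$ ($N{\left(I,w \right)} = 4 + 2 \cdot 4 w I = 4 + 2 \cdot 4 I w = 4 + 8 I w$)
$g{\left(-7 \right)} + N{\left(-5,a{\left(6,0 \right)} \right)} \left(-1 - 17\right) = \left(-7\right)^{2} \left(2 - 7\right) + \left(4 + 8 \left(-5\right) \left(4 + 0\right)\right) \left(-1 - 17\right) = 49 \left(-5\right) + \left(4 + 8 \left(-5\right) 4\right) \left(-1 - 17\right) = -245 + \left(4 - 160\right) \left(-18\right) = -245 - -2808 = -245 + 2808 = 2563$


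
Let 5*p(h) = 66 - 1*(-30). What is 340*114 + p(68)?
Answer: 193896/5 ≈ 38779.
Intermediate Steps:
p(h) = 96/5 (p(h) = (66 - 1*(-30))/5 = (66 + 30)/5 = (1/5)*96 = 96/5)
340*114 + p(68) = 340*114 + 96/5 = 38760 + 96/5 = 193896/5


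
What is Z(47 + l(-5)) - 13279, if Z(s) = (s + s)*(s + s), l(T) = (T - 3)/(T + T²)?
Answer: -114819/25 ≈ -4592.8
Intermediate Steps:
l(T) = (-3 + T)/(T + T²)
Z(s) = 4*s² (Z(s) = (2*s)*(2*s) = 4*s²)
Z(47 + l(-5)) - 13279 = 4*(47 + (-3 - 5)/((-5)*(1 - 5)))² - 13279 = 4*(47 - ⅕*(-8)/(-4))² - 13279 = 4*(47 - ⅕*(-¼)*(-8))² - 13279 = 4*(47 - ⅖)² - 13279 = 4*(233/5)² - 13279 = 4*(54289/25) - 13279 = 217156/25 - 13279 = -114819/25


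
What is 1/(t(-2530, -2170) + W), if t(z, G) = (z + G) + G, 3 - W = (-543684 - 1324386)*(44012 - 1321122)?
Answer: -1/2385730884567 ≈ -4.1916e-13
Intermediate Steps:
W = -2385730877697 (W = 3 - (-543684 - 1324386)*(44012 - 1321122) = 3 - (-1868070)*(-1277110) = 3 - 1*2385730877700 = 3 - 2385730877700 = -2385730877697)
t(z, G) = z + 2*G (t(z, G) = (G + z) + G = z + 2*G)
1/(t(-2530, -2170) + W) = 1/((-2530 + 2*(-2170)) - 2385730877697) = 1/((-2530 - 4340) - 2385730877697) = 1/(-6870 - 2385730877697) = 1/(-2385730884567) = -1/2385730884567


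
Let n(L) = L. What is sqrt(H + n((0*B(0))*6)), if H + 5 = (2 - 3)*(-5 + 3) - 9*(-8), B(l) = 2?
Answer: sqrt(69) ≈ 8.3066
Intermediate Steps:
H = 69 (H = -5 + ((2 - 3)*(-5 + 3) - 9*(-8)) = -5 + (-1*(-2) + 72) = -5 + (2 + 72) = -5 + 74 = 69)
sqrt(H + n((0*B(0))*6)) = sqrt(69 + (0*2)*6) = sqrt(69 + 0*6) = sqrt(69 + 0) = sqrt(69)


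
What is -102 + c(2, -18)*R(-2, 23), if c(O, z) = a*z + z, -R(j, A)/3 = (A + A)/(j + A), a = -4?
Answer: -3198/7 ≈ -456.86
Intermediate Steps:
R(j, A) = -6*A/(A + j) (R(j, A) = -3*(A + A)/(j + A) = -3*2*A/(A + j) = -6*A/(A + j))
c(O, z) = -3*z (c(O, z) = -4*z + z = -3*z)
-102 + c(2, -18)*R(-2, 23) = -102 + (-3*(-18))*(-6*23/(23 - 2)) = -102 + 54*(-6*23/21) = -102 + 54*(-6*23*1/21) = -102 + 54*(-46/7) = -102 - 2484/7 = -3198/7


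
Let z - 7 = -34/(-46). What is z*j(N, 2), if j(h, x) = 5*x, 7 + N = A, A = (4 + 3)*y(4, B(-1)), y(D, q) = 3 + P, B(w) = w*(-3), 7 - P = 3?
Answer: 1780/23 ≈ 77.391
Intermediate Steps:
P = 4 (P = 7 - 1*3 = 7 - 3 = 4)
B(w) = -3*w
y(D, q) = 7 (y(D, q) = 3 + 4 = 7)
z = 178/23 (z = 7 - 34/(-46) = 7 - 34*(-1/46) = 7 + 17/23 = 178/23 ≈ 7.7391)
A = 49 (A = (4 + 3)*7 = 7*7 = 49)
N = 42 (N = -7 + 49 = 42)
z*j(N, 2) = 178*(5*2)/23 = (178/23)*10 = 1780/23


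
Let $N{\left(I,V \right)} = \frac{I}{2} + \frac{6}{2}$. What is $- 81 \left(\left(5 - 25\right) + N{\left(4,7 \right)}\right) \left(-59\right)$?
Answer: $-71685$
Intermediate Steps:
$N{\left(I,V \right)} = 3 + \frac{I}{2}$ ($N{\left(I,V \right)} = I \frac{1}{2} + 6 \cdot \frac{1}{2} = \frac{I}{2} + 3 = 3 + \frac{I}{2}$)
$- 81 \left(\left(5 - 25\right) + N{\left(4,7 \right)}\right) \left(-59\right) = - 81 \left(\left(5 - 25\right) + \left(3 + \frac{1}{2} \cdot 4\right)\right) \left(-59\right) = - 81 \left(-20 + \left(3 + 2\right)\right) \left(-59\right) = - 81 \left(-20 + 5\right) \left(-59\right) = \left(-81\right) \left(-15\right) \left(-59\right) = 1215 \left(-59\right) = -71685$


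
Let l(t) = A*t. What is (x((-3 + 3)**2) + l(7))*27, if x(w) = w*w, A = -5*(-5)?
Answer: 4725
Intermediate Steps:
A = 25
l(t) = 25*t
x(w) = w**2
(x((-3 + 3)**2) + l(7))*27 = (((-3 + 3)**2)**2 + 25*7)*27 = ((0**2)**2 + 175)*27 = (0**2 + 175)*27 = (0 + 175)*27 = 175*27 = 4725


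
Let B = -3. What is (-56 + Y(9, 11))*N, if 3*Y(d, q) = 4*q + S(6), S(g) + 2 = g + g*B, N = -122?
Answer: 5612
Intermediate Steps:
S(g) = -2 - 2*g (S(g) = -2 + (g + g*(-3)) = -2 + (g - 3*g) = -2 - 2*g)
Y(d, q) = -14/3 + 4*q/3 (Y(d, q) = (4*q + (-2 - 2*6))/3 = (4*q + (-2 - 12))/3 = (4*q - 14)/3 = (-14 + 4*q)/3 = -14/3 + 4*q/3)
(-56 + Y(9, 11))*N = (-56 + (-14/3 + (4/3)*11))*(-122) = (-56 + (-14/3 + 44/3))*(-122) = (-56 + 10)*(-122) = -46*(-122) = 5612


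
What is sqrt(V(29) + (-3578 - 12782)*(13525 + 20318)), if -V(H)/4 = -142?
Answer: 16*I*sqrt(2162777) ≈ 23530.0*I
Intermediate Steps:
V(H) = 568 (V(H) = -4*(-142) = 568)
sqrt(V(29) + (-3578 - 12782)*(13525 + 20318)) = sqrt(568 + (-3578 - 12782)*(13525 + 20318)) = sqrt(568 - 16360*33843) = sqrt(568 - 553671480) = sqrt(-553670912) = 16*I*sqrt(2162777)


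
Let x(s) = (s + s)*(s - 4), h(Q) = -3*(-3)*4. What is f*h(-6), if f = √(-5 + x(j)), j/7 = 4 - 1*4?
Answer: 36*I*√5 ≈ 80.498*I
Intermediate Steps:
j = 0 (j = 7*(4 - 1*4) = 7*(4 - 4) = 7*0 = 0)
h(Q) = 36 (h(Q) = 9*4 = 36)
x(s) = 2*s*(-4 + s) (x(s) = (2*s)*(-4 + s) = 2*s*(-4 + s))
f = I*√5 (f = √(-5 + 2*0*(-4 + 0)) = √(-5 + 2*0*(-4)) = √(-5 + 0) = √(-5) = I*√5 ≈ 2.2361*I)
f*h(-6) = (I*√5)*36 = 36*I*√5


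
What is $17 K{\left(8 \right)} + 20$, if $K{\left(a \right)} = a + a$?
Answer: $292$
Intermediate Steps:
$K{\left(a \right)} = 2 a$
$17 K{\left(8 \right)} + 20 = 17 \cdot 2 \cdot 8 + 20 = 17 \cdot 16 + 20 = 272 + 20 = 292$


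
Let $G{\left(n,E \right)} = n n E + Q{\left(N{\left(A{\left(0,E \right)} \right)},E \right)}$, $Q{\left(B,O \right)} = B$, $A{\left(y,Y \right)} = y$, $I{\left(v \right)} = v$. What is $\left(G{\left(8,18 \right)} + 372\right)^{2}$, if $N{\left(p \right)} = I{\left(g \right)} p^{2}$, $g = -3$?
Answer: $2322576$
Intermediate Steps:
$N{\left(p \right)} = - 3 p^{2}$
$G{\left(n,E \right)} = E n^{2}$ ($G{\left(n,E \right)} = n n E - 3 \cdot 0^{2} = n^{2} E - 0 = E n^{2} + 0 = E n^{2}$)
$\left(G{\left(8,18 \right)} + 372\right)^{2} = \left(18 \cdot 8^{2} + 372\right)^{2} = \left(18 \cdot 64 + 372\right)^{2} = \left(1152 + 372\right)^{2} = 1524^{2} = 2322576$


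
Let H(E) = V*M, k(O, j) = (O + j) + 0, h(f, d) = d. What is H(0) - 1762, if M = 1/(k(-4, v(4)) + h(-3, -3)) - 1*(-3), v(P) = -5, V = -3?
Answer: -7083/4 ≈ -1770.8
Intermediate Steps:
k(O, j) = O + j
M = 35/12 (M = 1/((-4 - 5) - 3) - 1*(-3) = 1/(-9 - 3) + 3 = 1/(-12) + 3 = -1/12 + 3 = 35/12 ≈ 2.9167)
H(E) = -35/4 (H(E) = -3*35/12 = -35/4)
H(0) - 1762 = -35/4 - 1762 = -7083/4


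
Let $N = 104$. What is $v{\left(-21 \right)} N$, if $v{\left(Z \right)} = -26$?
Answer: $-2704$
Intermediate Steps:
$v{\left(-21 \right)} N = \left(-26\right) 104 = -2704$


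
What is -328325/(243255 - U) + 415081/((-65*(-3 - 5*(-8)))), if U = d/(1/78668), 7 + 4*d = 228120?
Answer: -1862075453982771/10788962553980 ≈ -172.59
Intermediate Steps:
d = 228113/4 (d = -7/4 + (¼)*228120 = -7/4 + 57030 = 228113/4 ≈ 57028.)
U = 4486298371 (U = 228113/(4*(1/78668)) = (228113/4)*78668 = 4486298371)
-328325/(243255 - U) + 415081/((-65*(-3 - 5*(-8)))) = -328325/(243255 - 1*4486298371) + 415081/((-65*(-3 - 5*(-8)))) = -328325/(243255 - 4486298371) + 415081/((-65*(-3 + 40))) = -328325/(-4486055116) + 415081/((-65*37)) = -328325*(-1/4486055116) + 415081/(-2405) = 328325/4486055116 + 415081*(-1/2405) = 328325/4486055116 - 415081/2405 = -1862075453982771/10788962553980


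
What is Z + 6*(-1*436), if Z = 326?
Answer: -2290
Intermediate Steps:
Z + 6*(-1*436) = 326 + 6*(-1*436) = 326 + 6*(-436) = 326 - 2616 = -2290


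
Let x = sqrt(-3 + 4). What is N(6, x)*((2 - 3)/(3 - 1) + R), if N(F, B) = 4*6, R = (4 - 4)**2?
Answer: -12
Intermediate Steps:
x = 1 (x = sqrt(1) = 1)
R = 0 (R = 0**2 = 0)
N(F, B) = 24
N(6, x)*((2 - 3)/(3 - 1) + R) = 24*((2 - 3)/(3 - 1) + 0) = 24*(-1/2 + 0) = 24*(-1/2) = -12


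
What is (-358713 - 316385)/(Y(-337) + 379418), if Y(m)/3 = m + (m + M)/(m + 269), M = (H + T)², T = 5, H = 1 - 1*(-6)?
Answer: -45906664/25732255 ≈ -1.7840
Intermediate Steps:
H = 7 (H = 1 + 6 = 7)
M = 144 (M = (7 + 5)² = 12² = 144)
Y(m) = 3*m + 3*(144 + m)/(269 + m) (Y(m) = 3*(m + (m + 144)/(m + 269)) = 3*(m + (144 + m)/(269 + m)) = 3*m + 3*(144 + m)/(269 + m))
(-358713 - 316385)/(Y(-337) + 379418) = (-358713 - 316385)/(3*(144 + (-337)² + 270*(-337))/(269 - 337) + 379418) = -675098/(3*(144 + 113569 - 90990)/(-68) + 379418) = -675098/(3*(-1/68)*22723 + 379418) = -675098/(-68169/68 + 379418) = -675098/25732255/68 = -675098*68/25732255 = -45906664/25732255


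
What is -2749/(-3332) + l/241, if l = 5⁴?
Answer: 2745009/803012 ≈ 3.4184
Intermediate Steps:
l = 625
-2749/(-3332) + l/241 = -2749/(-3332) + 625/241 = -2749*(-1/3332) + 625*(1/241) = 2749/3332 + 625/241 = 2745009/803012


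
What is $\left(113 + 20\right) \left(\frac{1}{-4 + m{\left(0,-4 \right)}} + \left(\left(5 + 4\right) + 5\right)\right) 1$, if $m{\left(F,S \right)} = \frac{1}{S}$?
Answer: $\frac{31122}{17} \approx 1830.7$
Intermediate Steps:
$\left(113 + 20\right) \left(\frac{1}{-4 + m{\left(0,-4 \right)}} + \left(\left(5 + 4\right) + 5\right)\right) 1 = \left(113 + 20\right) \left(\frac{1}{-4 + \frac{1}{-4}} + \left(\left(5 + 4\right) + 5\right)\right) 1 = 133 \left(\frac{1}{-4 - \frac{1}{4}} + \left(9 + 5\right)\right) 1 = 133 \left(\frac{1}{- \frac{17}{4}} + 14\right) 1 = 133 \left(- \frac{4}{17} + 14\right) 1 = 133 \cdot \frac{234}{17} \cdot 1 = 133 \cdot \frac{234}{17} = \frac{31122}{17}$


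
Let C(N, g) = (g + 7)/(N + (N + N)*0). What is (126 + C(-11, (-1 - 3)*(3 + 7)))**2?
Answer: 16641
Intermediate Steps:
C(N, g) = (7 + g)/N (C(N, g) = (7 + g)/(N + (2*N)*0) = (7 + g)/(N + 0) = (7 + g)/N)
(126 + C(-11, (-1 - 3)*(3 + 7)))**2 = (126 + (7 + (-1 - 3)*(3 + 7))/(-11))**2 = (126 - (7 - 4*10)/11)**2 = (126 - (7 - 40)/11)**2 = (126 - 1/11*(-33))**2 = (126 + 3)**2 = 129**2 = 16641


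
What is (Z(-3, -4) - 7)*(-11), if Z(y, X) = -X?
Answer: 33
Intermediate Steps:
(Z(-3, -4) - 7)*(-11) = (-1*(-4) - 7)*(-11) = (4 - 7)*(-11) = -3*(-11) = 33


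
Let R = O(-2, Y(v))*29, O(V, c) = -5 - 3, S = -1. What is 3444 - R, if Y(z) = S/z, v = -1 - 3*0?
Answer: 3676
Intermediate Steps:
v = -1 (v = -1 + 0 = -1)
Y(z) = -1/z
O(V, c) = -8
R = -232 (R = -8*29 = -232)
3444 - R = 3444 - 1*(-232) = 3444 + 232 = 3676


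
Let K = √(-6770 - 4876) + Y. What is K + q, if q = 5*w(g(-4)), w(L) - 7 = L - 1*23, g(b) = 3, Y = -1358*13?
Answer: -17719 + 3*I*√1294 ≈ -17719.0 + 107.92*I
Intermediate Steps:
Y = -17654
w(L) = -16 + L (w(L) = 7 + (L - 1*23) = 7 + (L - 23) = 7 + (-23 + L) = -16 + L)
q = -65 (q = 5*(-16 + 3) = 5*(-13) = -65)
K = -17654 + 3*I*√1294 (K = √(-6770 - 4876) - 17654 = √(-11646) - 17654 = 3*I*√1294 - 17654 = -17654 + 3*I*√1294 ≈ -17654.0 + 107.92*I)
K + q = (-17654 + 3*I*√1294) - 65 = -17719 + 3*I*√1294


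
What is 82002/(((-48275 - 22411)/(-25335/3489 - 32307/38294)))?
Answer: 78306675539/8328217414 ≈ 9.4026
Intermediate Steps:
82002/(((-48275 - 22411)/(-25335/3489 - 32307/38294))) = 82002/((-70686/(-25335*1/3489 - 32307*1/38294))) = 82002/((-70686/(-8445/1163 - 32307/38294))) = 82002/((-70686/(-360965871/44535922))) = 82002/((-70686*(-44535922/360965871))) = 82002/(49969304484/5729617) = 82002*(5729617/49969304484) = 78306675539/8328217414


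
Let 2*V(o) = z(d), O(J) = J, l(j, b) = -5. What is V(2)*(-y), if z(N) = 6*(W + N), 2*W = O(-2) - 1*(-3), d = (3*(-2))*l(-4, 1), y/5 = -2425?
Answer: 2218875/2 ≈ 1.1094e+6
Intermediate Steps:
y = -12125 (y = 5*(-2425) = -12125)
d = 30 (d = (3*(-2))*(-5) = -6*(-5) = 30)
W = 1/2 (W = (-2 - 1*(-3))/2 = (-2 + 3)/2 = (1/2)*1 = 1/2 ≈ 0.50000)
z(N) = 3 + 6*N (z(N) = 6*(1/2 + N) = 3 + 6*N)
V(o) = 183/2 (V(o) = (3 + 6*30)/2 = (3 + 180)/2 = (1/2)*183 = 183/2)
V(2)*(-y) = 183*(-1*(-12125))/2 = (183/2)*12125 = 2218875/2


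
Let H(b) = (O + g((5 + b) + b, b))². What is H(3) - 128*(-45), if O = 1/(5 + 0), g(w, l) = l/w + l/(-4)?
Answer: 278787721/48400 ≈ 5760.1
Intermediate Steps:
g(w, l) = -l/4 + l/w (g(w, l) = l/w + l*(-¼) = l/w - l/4 = -l/4 + l/w)
O = ⅕ (O = 1/5 = ⅕ ≈ 0.20000)
H(b) = (⅕ - b/4 + b/(5 + 2*b))² (H(b) = (⅕ + (-b/4 + b/((5 + b) + b)))² = (⅕ + (-b/4 + b/(5 + 2*b)))² = (⅕ - b/4 + b/(5 + 2*b))²)
H(3) - 128*(-45) = (20 - 10*3² + 3*3)²/(400*(5 + 2*3)²) - 128*(-45) = (20 - 10*9 + 9)²/(400*(5 + 6)²) + 5760 = (1/400)*(20 - 90 + 9)²/11² + 5760 = (1/400)*(1/121)*(-61)² + 5760 = (1/400)*(1/121)*3721 + 5760 = 3721/48400 + 5760 = 278787721/48400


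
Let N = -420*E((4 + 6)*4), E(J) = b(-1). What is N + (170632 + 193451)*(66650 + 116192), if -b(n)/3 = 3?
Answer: 66569667666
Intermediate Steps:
b(n) = -9 (b(n) = -3*3 = -9)
E(J) = -9
N = 3780 (N = -420*(-9) = 3780)
N + (170632 + 193451)*(66650 + 116192) = 3780 + (170632 + 193451)*(66650 + 116192) = 3780 + 364083*182842 = 3780 + 66569663886 = 66569667666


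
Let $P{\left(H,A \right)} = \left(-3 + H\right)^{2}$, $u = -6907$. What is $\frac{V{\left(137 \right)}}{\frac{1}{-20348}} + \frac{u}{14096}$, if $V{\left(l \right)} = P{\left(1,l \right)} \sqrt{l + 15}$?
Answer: $- \frac{6907}{14096} - 162784 \sqrt{38} \approx -1.0035 \cdot 10^{6}$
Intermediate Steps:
$V{\left(l \right)} = 4 \sqrt{15 + l}$ ($V{\left(l \right)} = \left(-3 + 1\right)^{2} \sqrt{l + 15} = \left(-2\right)^{2} \sqrt{15 + l} = 4 \sqrt{15 + l}$)
$\frac{V{\left(137 \right)}}{\frac{1}{-20348}} + \frac{u}{14096} = \frac{4 \sqrt{15 + 137}}{\frac{1}{-20348}} - \frac{6907}{14096} = \frac{4 \sqrt{152}}{- \frac{1}{20348}} - \frac{6907}{14096} = 4 \cdot 2 \sqrt{38} \left(-20348\right) - \frac{6907}{14096} = 8 \sqrt{38} \left(-20348\right) - \frac{6907}{14096} = - 162784 \sqrt{38} - \frac{6907}{14096} = - \frac{6907}{14096} - 162784 \sqrt{38}$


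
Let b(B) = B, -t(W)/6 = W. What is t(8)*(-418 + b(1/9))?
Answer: 60176/3 ≈ 20059.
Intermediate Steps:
t(W) = -6*W
t(8)*(-418 + b(1/9)) = (-6*8)*(-418 + 1/9) = -48*(-418 + 1/9) = -48*(-3761/9) = 60176/3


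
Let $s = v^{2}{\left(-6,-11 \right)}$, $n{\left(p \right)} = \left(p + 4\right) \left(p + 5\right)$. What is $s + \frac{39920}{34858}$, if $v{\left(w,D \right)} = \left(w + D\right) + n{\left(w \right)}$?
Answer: $\frac{3941485}{17429} \approx 226.15$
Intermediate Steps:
$n{\left(p \right)} = \left(4 + p\right) \left(5 + p\right)$
$v{\left(w,D \right)} = 20 + D + w^{2} + 10 w$ ($v{\left(w,D \right)} = \left(w + D\right) + \left(20 + w^{2} + 9 w\right) = \left(D + w\right) + \left(20 + w^{2} + 9 w\right) = 20 + D + w^{2} + 10 w$)
$s = 225$ ($s = \left(20 - 11 + \left(-6\right)^{2} + 10 \left(-6\right)\right)^{2} = \left(20 - 11 + 36 - 60\right)^{2} = \left(-15\right)^{2} = 225$)
$s + \frac{39920}{34858} = 225 + \frac{39920}{34858} = 225 + 39920 \cdot \frac{1}{34858} = 225 + \frac{19960}{17429} = \frac{3941485}{17429}$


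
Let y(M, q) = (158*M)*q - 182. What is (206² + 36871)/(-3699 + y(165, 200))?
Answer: 79307/5210119 ≈ 0.015222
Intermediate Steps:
y(M, q) = -182 + 158*M*q (y(M, q) = 158*M*q - 182 = -182 + 158*M*q)
(206² + 36871)/(-3699 + y(165, 200)) = (206² + 36871)/(-3699 + (-182 + 158*165*200)) = (42436 + 36871)/(-3699 + (-182 + 5214000)) = 79307/(-3699 + 5213818) = 79307/5210119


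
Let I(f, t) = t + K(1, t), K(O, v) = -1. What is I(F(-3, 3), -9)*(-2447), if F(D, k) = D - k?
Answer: 24470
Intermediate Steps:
I(f, t) = -1 + t (I(f, t) = t - 1 = -1 + t)
I(F(-3, 3), -9)*(-2447) = (-1 - 9)*(-2447) = -10*(-2447) = 24470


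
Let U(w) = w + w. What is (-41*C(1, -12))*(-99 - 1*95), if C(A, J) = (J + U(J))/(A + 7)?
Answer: -35793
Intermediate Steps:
U(w) = 2*w
C(A, J) = 3*J/(7 + A) (C(A, J) = (J + 2*J)/(A + 7) = (3*J)/(7 + A) = 3*J/(7 + A))
(-41*C(1, -12))*(-99 - 1*95) = (-123*(-12)/(7 + 1))*(-99 - 1*95) = (-123*(-12)/8)*(-99 - 95) = -123*(-12)/8*(-194) = -41*(-9/2)*(-194) = (369/2)*(-194) = -35793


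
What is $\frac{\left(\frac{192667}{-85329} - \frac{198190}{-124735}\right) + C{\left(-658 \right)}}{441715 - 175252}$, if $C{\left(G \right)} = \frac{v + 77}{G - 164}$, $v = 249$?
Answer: $- \frac{16356521698}{4089958133322087} \approx -3.9992 \cdot 10^{-6}$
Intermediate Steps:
$C{\left(G \right)} = \frac{326}{-164 + G}$ ($C{\left(G \right)} = \frac{249 + 77}{G - 164} = \frac{326}{-164 + G}$)
$\frac{\left(\frac{192667}{-85329} - \frac{198190}{-124735}\right) + C{\left(-658 \right)}}{441715 - 175252} = \frac{\left(\frac{192667}{-85329} - \frac{198190}{-124735}\right) + \frac{326}{-164 - 658}}{441715 - 175252} = \frac{\left(192667 \left(- \frac{1}{85329}\right) - - \frac{39638}{24947}\right) + \frac{326}{-822}}{266463} = \left(\left(- \frac{192667}{85329} + \frac{39638}{24947}\right) + 326 \left(- \frac{1}{822}\right)\right) \frac{1}{266463} = \left(- \frac{74957513}{112036977} - \frac{163}{411}\right) \frac{1}{266463} = \left(- \frac{16356521698}{15349065849}\right) \frac{1}{266463} = - \frac{16356521698}{4089958133322087}$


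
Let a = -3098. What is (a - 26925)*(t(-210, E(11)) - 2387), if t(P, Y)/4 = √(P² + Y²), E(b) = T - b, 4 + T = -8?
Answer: 71664901 - 120092*√44629 ≈ 4.6295e+7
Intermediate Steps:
T = -12 (T = -4 - 8 = -12)
E(b) = -12 - b
t(P, Y) = 4*√(P² + Y²)
(a - 26925)*(t(-210, E(11)) - 2387) = (-3098 - 26925)*(4*√((-210)² + (-12 - 1*11)²) - 2387) = -30023*(4*√(44100 + (-12 - 11)²) - 2387) = -30023*(4*√(44100 + (-23)²) - 2387) = -30023*(4*√(44100 + 529) - 2387) = -30023*(4*√44629 - 2387) = -30023*(-2387 + 4*√44629) = 71664901 - 120092*√44629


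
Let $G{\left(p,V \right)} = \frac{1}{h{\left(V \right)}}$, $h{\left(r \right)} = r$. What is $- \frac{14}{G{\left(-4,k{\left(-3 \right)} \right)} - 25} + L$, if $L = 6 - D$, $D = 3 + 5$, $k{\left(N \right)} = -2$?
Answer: $- \frac{74}{51} \approx -1.451$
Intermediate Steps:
$G{\left(p,V \right)} = \frac{1}{V}$
$D = 8$
$L = -2$ ($L = 6 - 8 = -2$)
$- \frac{14}{G{\left(-4,k{\left(-3 \right)} \right)} - 25} + L = - \frac{14}{\frac{1}{-2} - 25} - 2 = - \frac{14}{- \frac{1}{2} - 25} - 2 = - \frac{14}{- \frac{51}{2}} - 2 = \left(-14\right) \left(- \frac{2}{51}\right) - 2 = \frac{28}{51} - 2 = - \frac{74}{51}$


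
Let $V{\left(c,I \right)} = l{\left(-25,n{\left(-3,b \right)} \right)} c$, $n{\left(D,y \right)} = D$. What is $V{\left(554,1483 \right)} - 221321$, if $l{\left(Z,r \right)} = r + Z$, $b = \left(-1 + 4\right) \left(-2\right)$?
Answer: $-236833$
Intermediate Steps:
$b = -6$ ($b = 3 \left(-2\right) = -6$)
$l{\left(Z,r \right)} = Z + r$
$V{\left(c,I \right)} = - 28 c$ ($V{\left(c,I \right)} = \left(-25 - 3\right) c = - 28 c$)
$V{\left(554,1483 \right)} - 221321 = \left(-28\right) 554 - 221321 = -15512 - 221321 = -236833$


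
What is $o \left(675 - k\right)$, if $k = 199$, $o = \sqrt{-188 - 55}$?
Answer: $4284 i \sqrt{3} \approx 7420.1 i$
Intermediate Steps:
$o = 9 i \sqrt{3}$ ($o = \sqrt{-243} = 9 i \sqrt{3} \approx 15.588 i$)
$o \left(675 - k\right) = 9 i \sqrt{3} \left(675 - 199\right) = 9 i \sqrt{3} \cdot 476 = 4284 i \sqrt{3}$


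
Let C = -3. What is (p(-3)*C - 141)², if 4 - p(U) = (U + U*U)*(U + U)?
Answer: 68121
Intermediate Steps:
p(U) = 4 - 2*U*(U + U²) (p(U) = 4 - (U + U*U)*(U + U) = 4 - (U + U²)*2*U = 4 - 2*U*(U + U²))
(p(-3)*C - 141)² = ((4 - 2*(-3)² - 2*(-3)³)*(-3) - 141)² = ((4 - 2*9 - 2*(-27))*(-3) - 141)² = ((4 - 18 + 54)*(-3) - 141)² = (40*(-3) - 141)² = (-120 - 141)² = (-261)² = 68121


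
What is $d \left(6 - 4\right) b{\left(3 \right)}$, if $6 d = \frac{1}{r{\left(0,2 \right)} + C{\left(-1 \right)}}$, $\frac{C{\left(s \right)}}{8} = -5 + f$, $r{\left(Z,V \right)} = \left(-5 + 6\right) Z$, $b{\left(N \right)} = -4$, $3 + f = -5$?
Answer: $\frac{1}{78} \approx 0.012821$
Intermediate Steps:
$f = -8$ ($f = -3 - 5 = -8$)
$r{\left(Z,V \right)} = Z$ ($r{\left(Z,V \right)} = 1 Z = Z$)
$C{\left(s \right)} = -104$ ($C{\left(s \right)} = 8 \left(-5 - 8\right) = 8 \left(-13\right) = -104$)
$d = - \frac{1}{624}$ ($d = \frac{1}{6 \left(0 - 104\right)} = \frac{1}{6 \left(-104\right)} = \frac{1}{6} \left(- \frac{1}{104}\right) = - \frac{1}{624} \approx -0.0016026$)
$d \left(6 - 4\right) b{\left(3 \right)} = - \frac{6 - 4}{624} \left(-4\right) = \left(- \frac{1}{624}\right) 2 \left(-4\right) = \left(- \frac{1}{312}\right) \left(-4\right) = \frac{1}{78}$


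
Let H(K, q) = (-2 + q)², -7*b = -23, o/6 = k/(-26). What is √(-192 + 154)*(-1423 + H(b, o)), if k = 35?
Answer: -223326*I*√38/169 ≈ -8146.0*I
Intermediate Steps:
o = -105/13 (o = 6*(35/(-26)) = 6*(35*(-1/26)) = 6*(-35/26) = -105/13 ≈ -8.0769)
b = 23/7 (b = -⅐*(-23) = 23/7 ≈ 3.2857)
√(-192 + 154)*(-1423 + H(b, o)) = √(-192 + 154)*(-1423 + (-2 - 105/13)²) = √(-38)*(-1423 + (-131/13)²) = (I*√38)*(-1423 + 17161/169) = (I*√38)*(-223326/169) = -223326*I*√38/169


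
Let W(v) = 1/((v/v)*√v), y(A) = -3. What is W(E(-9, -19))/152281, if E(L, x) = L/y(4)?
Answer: √3/456843 ≈ 3.7913e-6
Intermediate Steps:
E(L, x) = -L/3 (E(L, x) = L/(-3) = L*(-⅓) = -L/3)
W(v) = v^(-½) (W(v) = 1/(1*√v) = 1/(√v) = v^(-½))
W(E(-9, -19))/152281 = 1/(√(-⅓*(-9))*152281) = (1/152281)/√3 = (√3/3)*(1/152281) = √3/456843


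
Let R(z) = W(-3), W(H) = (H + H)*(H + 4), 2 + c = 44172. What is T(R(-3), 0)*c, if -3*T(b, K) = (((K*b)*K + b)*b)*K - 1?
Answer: 44170/3 ≈ 14723.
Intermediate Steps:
c = 44170 (c = -2 + 44172 = 44170)
W(H) = 2*H*(4 + H) (W(H) = (2*H)*(4 + H) = 2*H*(4 + H))
R(z) = -6 (R(z) = 2*(-3)*(4 - 3) = 2*(-3)*1 = -6)
T(b, K) = ⅓ - K*b*(b + b*K²)/3 (T(b, K) = -((((K*b)*K + b)*b)*K - 1)/3 = -(((b*K² + b)*b)*K - 1)/3 = -(((b + b*K²)*b)*K - 1)/3 = -((b*(b + b*K²))*K - 1)/3 = -(K*b*(b + b*K²) - 1)/3 = -(-1 + K*b*(b + b*K²))/3 = ⅓ - K*b*(b + b*K²)/3)
T(R(-3), 0)*c = (⅓ - ⅓*0*(-6)² - ⅓*0³*(-6)²)*44170 = (⅓ - ⅓*0*36 - ⅓*0*36)*44170 = (⅓ + 0 + 0)*44170 = (⅓)*44170 = 44170/3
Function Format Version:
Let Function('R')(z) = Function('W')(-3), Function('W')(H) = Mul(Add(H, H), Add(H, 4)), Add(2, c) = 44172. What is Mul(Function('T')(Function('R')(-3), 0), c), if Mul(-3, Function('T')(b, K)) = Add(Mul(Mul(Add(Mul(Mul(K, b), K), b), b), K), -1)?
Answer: Rational(44170, 3) ≈ 14723.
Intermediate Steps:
c = 44170 (c = Add(-2, 44172) = 44170)
Function('W')(H) = Mul(2, H, Add(4, H)) (Function('W')(H) = Mul(Mul(2, H), Add(4, H)) = Mul(2, H, Add(4, H)))
Function('R')(z) = -6 (Function('R')(z) = Mul(2, -3, Add(4, -3)) = Mul(2, -3, 1) = -6)
Function('T')(b, K) = Add(Rational(1, 3), Mul(Rational(-1, 3), K, b, Add(b, Mul(b, Pow(K, 2))))) (Function('T')(b, K) = Mul(Rational(-1, 3), Add(Mul(Mul(Add(Mul(Mul(K, b), K), b), b), K), -1)) = Mul(Rational(-1, 3), Add(Mul(Mul(Add(Mul(b, Pow(K, 2)), b), b), K), -1)) = Mul(Rational(-1, 3), Add(Mul(Mul(Add(b, Mul(b, Pow(K, 2))), b), K), -1)) = Mul(Rational(-1, 3), Add(Mul(Mul(b, Add(b, Mul(b, Pow(K, 2)))), K), -1)) = Mul(Rational(-1, 3), Add(Mul(K, b, Add(b, Mul(b, Pow(K, 2)))), -1)) = Mul(Rational(-1, 3), Add(-1, Mul(K, b, Add(b, Mul(b, Pow(K, 2)))))) = Add(Rational(1, 3), Mul(Rational(-1, 3), K, b, Add(b, Mul(b, Pow(K, 2))))))
Mul(Function('T')(Function('R')(-3), 0), c) = Mul(Add(Rational(1, 3), Mul(Rational(-1, 3), 0, Pow(-6, 2)), Mul(Rational(-1, 3), Pow(0, 3), Pow(-6, 2))), 44170) = Mul(Add(Rational(1, 3), Mul(Rational(-1, 3), 0, 36), Mul(Rational(-1, 3), 0, 36)), 44170) = Mul(Add(Rational(1, 3), 0, 0), 44170) = Mul(Rational(1, 3), 44170) = Rational(44170, 3)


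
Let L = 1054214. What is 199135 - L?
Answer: -855079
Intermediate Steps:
199135 - L = 199135 - 1*1054214 = 199135 - 1054214 = -855079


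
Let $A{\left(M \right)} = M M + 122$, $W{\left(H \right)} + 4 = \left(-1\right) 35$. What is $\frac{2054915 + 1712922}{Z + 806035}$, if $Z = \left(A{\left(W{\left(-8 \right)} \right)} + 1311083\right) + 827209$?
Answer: $\frac{3767837}{2945970} \approx 1.279$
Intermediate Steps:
$W{\left(H \right)} = -39$ ($W{\left(H \right)} = -4 - 35 = -39$)
$A{\left(M \right)} = 122 + M^{2}$ ($A{\left(M \right)} = M^{2} + 122 = 122 + M^{2}$)
$Z = 2139935$ ($Z = \left(\left(122 + \left(-39\right)^{2}\right) + 1311083\right) + 827209 = \left(\left(122 + 1521\right) + 1311083\right) + 827209 = \left(1643 + 1311083\right) + 827209 = 1312726 + 827209 = 2139935$)
$\frac{2054915 + 1712922}{Z + 806035} = \frac{2054915 + 1712922}{2139935 + 806035} = \frac{3767837}{2945970}$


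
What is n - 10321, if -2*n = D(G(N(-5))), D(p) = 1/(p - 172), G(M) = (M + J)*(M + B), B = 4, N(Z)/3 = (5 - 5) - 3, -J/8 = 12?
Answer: -7286627/706 ≈ -10321.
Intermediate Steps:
J = -96 (J = -8*12 = -96)
N(Z) = -9 (N(Z) = 3*((5 - 5) - 3) = 3*(0 - 3) = 3*(-3) = -9)
G(M) = (-96 + M)*(4 + M) (G(M) = (M - 96)*(M + 4) = (-96 + M)*(4 + M))
D(p) = 1/(-172 + p)
n = -1/706 (n = -1/(2*(-172 + (-384 + (-9)**2 - 92*(-9)))) = -1/(2*(-172 + (-384 + 81 + 828))) = -1/(2*(-172 + 525)) = -1/2/353 = -1/2*1/353 = -1/706 ≈ -0.0014164)
n - 10321 = -1/706 - 10321 = -7286627/706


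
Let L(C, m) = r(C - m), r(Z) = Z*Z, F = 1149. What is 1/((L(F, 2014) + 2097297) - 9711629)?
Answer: -1/6866107 ≈ -1.4564e-7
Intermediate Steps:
r(Z) = Z²
L(C, m) = (C - m)²
1/((L(F, 2014) + 2097297) - 9711629) = 1/(((1149 - 1*2014)² + 2097297) - 9711629) = 1/(((1149 - 2014)² + 2097297) - 9711629) = 1/(((-865)² + 2097297) - 9711629) = 1/((748225 + 2097297) - 9711629) = 1/(2845522 - 9711629) = 1/(-6866107) = -1/6866107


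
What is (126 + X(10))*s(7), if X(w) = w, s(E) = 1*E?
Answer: 952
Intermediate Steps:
s(E) = E
(126 + X(10))*s(7) = (126 + 10)*7 = 136*7 = 952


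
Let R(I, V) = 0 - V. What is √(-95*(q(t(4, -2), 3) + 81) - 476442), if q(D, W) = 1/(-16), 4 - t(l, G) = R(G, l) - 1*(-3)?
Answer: I*√7746097/4 ≈ 695.79*I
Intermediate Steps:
R(I, V) = -V
t(l, G) = 1 + l (t(l, G) = 4 - (-l - 1*(-3)) = 4 - (-l + 3) = 4 - (3 - l) = 4 + (-3 + l) = 1 + l)
q(D, W) = -1/16
√(-95*(q(t(4, -2), 3) + 81) - 476442) = √(-95*(-1/16 + 81) - 476442) = √(-95*1295/16 - 476442) = √(-123025/16 - 476442) = √(-7746097/16) = I*√7746097/4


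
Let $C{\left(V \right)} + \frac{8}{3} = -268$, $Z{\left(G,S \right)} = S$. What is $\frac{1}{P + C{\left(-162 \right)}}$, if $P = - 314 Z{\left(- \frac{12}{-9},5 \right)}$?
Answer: $- \frac{3}{5522} \approx -0.00054328$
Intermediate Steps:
$C{\left(V \right)} = - \frac{812}{3}$ ($C{\left(V \right)} = - \frac{8}{3} - 268 = - \frac{812}{3}$)
$P = -1570$ ($P = \left(-314\right) 5 = -1570$)
$\frac{1}{P + C{\left(-162 \right)}} = \frac{1}{-1570 - \frac{812}{3}} = \frac{1}{- \frac{5522}{3}} = - \frac{3}{5522}$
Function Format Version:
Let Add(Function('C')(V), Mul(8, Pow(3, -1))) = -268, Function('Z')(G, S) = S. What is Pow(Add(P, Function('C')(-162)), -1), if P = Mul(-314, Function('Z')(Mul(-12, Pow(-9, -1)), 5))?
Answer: Rational(-3, 5522) ≈ -0.00054328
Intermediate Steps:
Function('C')(V) = Rational(-812, 3) (Function('C')(V) = Add(Rational(-8, 3), -268) = Rational(-812, 3))
P = -1570 (P = Mul(-314, 5) = -1570)
Pow(Add(P, Function('C')(-162)), -1) = Pow(Add(-1570, Rational(-812, 3)), -1) = Pow(Rational(-5522, 3), -1) = Rational(-3, 5522)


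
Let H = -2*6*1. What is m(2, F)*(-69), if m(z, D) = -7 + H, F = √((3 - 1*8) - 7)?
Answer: 1311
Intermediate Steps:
F = 2*I*√3 (F = √((3 - 8) - 7) = √(-5 - 7) = √(-12) = 2*I*√3 ≈ 3.4641*I)
H = -12 (H = -12*1 = -12)
m(z, D) = -19 (m(z, D) = -7 - 12 = -19)
m(2, F)*(-69) = -19*(-69) = 1311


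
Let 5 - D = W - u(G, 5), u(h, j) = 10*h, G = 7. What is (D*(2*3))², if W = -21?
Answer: 331776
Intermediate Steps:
D = 96 (D = 5 - (-21 - 10*7) = 5 - (-21 - 1*70) = 5 - (-21 - 70) = 5 - 1*(-91) = 5 + 91 = 96)
(D*(2*3))² = (96*(2*3))² = (96*6)² = 576² = 331776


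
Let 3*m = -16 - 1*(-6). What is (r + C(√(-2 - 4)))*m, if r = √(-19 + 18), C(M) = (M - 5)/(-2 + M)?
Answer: 10*(2 - 5*I - √6*(1 + I))/(3*(√6 + 2*I)) ≈ -5.3333 - 5.7828*I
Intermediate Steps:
C(M) = (-5 + M)/(-2 + M)
m = -10/3 (m = (-16 - 1*(-6))/3 = (-16 + 6)/3 = (⅓)*(-10) = -10/3 ≈ -3.3333)
r = I (r = √(-1) = I ≈ 1.0*I)
(r + C(√(-2 - 4)))*m = (I + (-5 + √(-2 - 4))/(-2 + √(-2 - 4)))*(-10/3) = (I + (-5 + √(-6))/(-2 + √(-6)))*(-10/3) = (I + (-5 + I*√6)/(-2 + I*√6))*(-10/3) = -10*I/3 - 10*(-5 + I*√6)/(3*(-2 + I*√6))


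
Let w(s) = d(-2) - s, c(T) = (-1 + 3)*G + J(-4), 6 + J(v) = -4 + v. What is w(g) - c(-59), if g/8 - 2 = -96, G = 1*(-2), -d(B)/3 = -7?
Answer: 791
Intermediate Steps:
d(B) = 21 (d(B) = -3*(-7) = 21)
J(v) = -10 + v (J(v) = -6 + (-4 + v) = -10 + v)
G = -2
g = -752 (g = 16 + 8*(-96) = 16 - 768 = -752)
c(T) = -18 (c(T) = (-1 + 3)*(-2) + (-10 - 4) = 2*(-2) - 14 = -4 - 14 = -18)
w(s) = 21 - s
w(g) - c(-59) = (21 - 1*(-752)) - 1*(-18) = (21 + 752) + 18 = 773 + 18 = 791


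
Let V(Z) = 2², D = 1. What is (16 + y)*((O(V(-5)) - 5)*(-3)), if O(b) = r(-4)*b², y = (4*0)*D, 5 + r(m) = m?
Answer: 7152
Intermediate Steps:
r(m) = -5 + m
y = 0 (y = (4*0)*1 = 0*1 = 0)
V(Z) = 4
O(b) = -9*b² (O(b) = (-5 - 4)*b² = -9*b²)
(16 + y)*((O(V(-5)) - 5)*(-3)) = (16 + 0)*((-9*4² - 5)*(-3)) = 16*((-9*16 - 5)*(-3)) = 16*((-144 - 5)*(-3)) = 16*(-149*(-3)) = 16*447 = 7152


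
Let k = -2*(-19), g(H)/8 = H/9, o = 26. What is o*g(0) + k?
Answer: 38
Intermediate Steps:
g(H) = 8*H/9 (g(H) = 8*(H/9) = 8*H/9)
k = 38
o*g(0) + k = 26*((8/9)*0) + 38 = 26*0 + 38 = 0 + 38 = 38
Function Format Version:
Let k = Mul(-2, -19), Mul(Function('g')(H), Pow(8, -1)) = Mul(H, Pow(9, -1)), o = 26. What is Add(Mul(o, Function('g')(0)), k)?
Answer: 38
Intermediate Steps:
Function('g')(H) = Mul(Rational(8, 9), H) (Function('g')(H) = Mul(8, Mul(H, Pow(9, -1))) = Mul(8, Mul(H, Rational(1, 9))) = Mul(8, Mul(Rational(1, 9), H)) = Mul(Rational(8, 9), H))
k = 38
Add(Mul(o, Function('g')(0)), k) = Add(Mul(26, Mul(Rational(8, 9), 0)), 38) = Add(Mul(26, 0), 38) = Add(0, 38) = 38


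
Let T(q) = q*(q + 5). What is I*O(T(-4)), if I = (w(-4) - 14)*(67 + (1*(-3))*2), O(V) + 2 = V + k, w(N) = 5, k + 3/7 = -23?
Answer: 113094/7 ≈ 16156.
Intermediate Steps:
k = -164/7 (k = -3/7 - 23 = -164/7 ≈ -23.429)
T(q) = q*(5 + q)
O(V) = -178/7 + V (O(V) = -2 + (V - 164/7) = -2 + (-164/7 + V) = -178/7 + V)
I = -549 (I = (5 - 14)*(67 + (1*(-3))*2) = -9*(67 - 3*2) = -9*(67 - 6) = -9*61 = -549)
I*O(T(-4)) = -549*(-178/7 - 4*(5 - 4)) = -549*(-178/7 - 4*1) = -549*(-178/7 - 4) = -549*(-206/7) = 113094/7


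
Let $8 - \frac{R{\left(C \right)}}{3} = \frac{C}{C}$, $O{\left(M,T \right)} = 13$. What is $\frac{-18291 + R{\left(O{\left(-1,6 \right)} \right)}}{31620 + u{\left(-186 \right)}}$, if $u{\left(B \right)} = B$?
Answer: $- \frac{3045}{5239} \approx -0.58122$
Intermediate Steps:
$R{\left(C \right)} = 21$ ($R{\left(C \right)} = 24 - 3 \frac{C}{C} = 24 - 3 = 21$)
$\frac{-18291 + R{\left(O{\left(-1,6 \right)} \right)}}{31620 + u{\left(-186 \right)}} = \frac{-18291 + 21}{31620 - 186} = - \frac{18270}{31434} = \left(-18270\right) \frac{1}{31434} = - \frac{3045}{5239}$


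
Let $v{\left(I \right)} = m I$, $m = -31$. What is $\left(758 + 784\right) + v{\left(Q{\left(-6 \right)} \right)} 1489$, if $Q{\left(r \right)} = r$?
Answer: $278496$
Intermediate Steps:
$v{\left(I \right)} = - 31 I$
$\left(758 + 784\right) + v{\left(Q{\left(-6 \right)} \right)} 1489 = \left(758 + 784\right) + \left(-31\right) \left(-6\right) 1489 = 1542 + 186 \cdot 1489 = 1542 + 276954 = 278496$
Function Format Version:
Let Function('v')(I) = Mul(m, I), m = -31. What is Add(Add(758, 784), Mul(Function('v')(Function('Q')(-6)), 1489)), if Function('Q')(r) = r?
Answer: 278496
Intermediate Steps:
Function('v')(I) = Mul(-31, I)
Add(Add(758, 784), Mul(Function('v')(Function('Q')(-6)), 1489)) = Add(Add(758, 784), Mul(Mul(-31, -6), 1489)) = Add(1542, Mul(186, 1489)) = Add(1542, 276954) = 278496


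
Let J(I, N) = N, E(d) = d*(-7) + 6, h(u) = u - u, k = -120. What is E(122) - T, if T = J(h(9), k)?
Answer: -728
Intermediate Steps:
h(u) = 0
E(d) = 6 - 7*d (E(d) = -7*d + 6 = 6 - 7*d)
T = -120
E(122) - T = (6 - 7*122) - 1*(-120) = (6 - 854) + 120 = -848 + 120 = -728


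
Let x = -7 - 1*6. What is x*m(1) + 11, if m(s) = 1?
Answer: -2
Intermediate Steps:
x = -13 (x = -7 - 6 = -13)
x*m(1) + 11 = -13*1 + 11 = -13 + 11 = -2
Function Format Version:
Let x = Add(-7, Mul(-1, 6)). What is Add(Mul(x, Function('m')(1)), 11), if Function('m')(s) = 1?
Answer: -2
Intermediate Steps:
x = -13 (x = Add(-7, -6) = -13)
Add(Mul(x, Function('m')(1)), 11) = Add(Mul(-13, 1), 11) = Add(-13, 11) = -2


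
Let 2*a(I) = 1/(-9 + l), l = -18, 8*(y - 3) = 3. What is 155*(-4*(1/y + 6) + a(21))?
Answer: -210955/54 ≈ -3906.6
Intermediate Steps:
y = 27/8 (y = 3 + (⅛)*3 = 3 + 3/8 = 27/8 ≈ 3.3750)
a(I) = -1/54 (a(I) = 1/(2*(-9 - 18)) = (½)/(-27) = (½)*(-1/27) = -1/54)
155*(-4*(1/y + 6) + a(21)) = 155*(-4*(1/(27/8) + 6) - 1/54) = 155*(-4*(8/27 + 6) - 1/54) = 155*(-4*170/27 - 1/54) = 155*(-680/27 - 1/54) = 155*(-1361/54) = -210955/54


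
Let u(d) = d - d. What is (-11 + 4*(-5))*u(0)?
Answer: 0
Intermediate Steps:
u(d) = 0
(-11 + 4*(-5))*u(0) = (-11 + 4*(-5))*0 = (-11 - 20)*0 = -31*0 = 0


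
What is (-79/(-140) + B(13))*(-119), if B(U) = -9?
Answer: 20077/20 ≈ 1003.8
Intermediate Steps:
(-79/(-140) + B(13))*(-119) = (-79/(-140) - 9)*(-119) = (-79*(-1/140) - 9)*(-119) = (79/140 - 9)*(-119) = -1181/140*(-119) = 20077/20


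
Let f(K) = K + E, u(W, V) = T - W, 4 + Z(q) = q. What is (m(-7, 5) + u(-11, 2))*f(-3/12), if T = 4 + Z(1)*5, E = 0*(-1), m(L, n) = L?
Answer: 7/4 ≈ 1.7500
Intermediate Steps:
E = 0
Z(q) = -4 + q
T = -11 (T = 4 + (-4 + 1)*5 = 4 - 3*5 = 4 - 15 = -11)
u(W, V) = -11 - W
f(K) = K (f(K) = K + 0 = K)
(m(-7, 5) + u(-11, 2))*f(-3/12) = (-7 + (-11 - 1*(-11)))*(-3/12) = (-7 + (-11 + 11))*(-3*1/12) = (-7 + 0)*(-¼) = -7*(-¼) = 7/4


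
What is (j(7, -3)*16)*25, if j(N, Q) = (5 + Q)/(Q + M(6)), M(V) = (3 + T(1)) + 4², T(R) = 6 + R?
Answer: 800/23 ≈ 34.783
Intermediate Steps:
M(V) = 26 (M(V) = (3 + (6 + 1)) + 4² = (3 + 7) + 16 = 10 + 16 = 26)
j(N, Q) = (5 + Q)/(26 + Q) (j(N, Q) = (5 + Q)/(Q + 26) = (5 + Q)/(26 + Q))
(j(7, -3)*16)*25 = (((5 - 3)/(26 - 3))*16)*25 = ((2/23)*16)*25 = (32/23)*25 = 800/23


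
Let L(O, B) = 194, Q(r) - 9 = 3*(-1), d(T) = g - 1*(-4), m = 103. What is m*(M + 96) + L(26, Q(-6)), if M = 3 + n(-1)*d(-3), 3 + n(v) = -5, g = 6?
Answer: 2151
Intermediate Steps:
n(v) = -8 (n(v) = -3 - 5 = -8)
d(T) = 10 (d(T) = 6 - 1*(-4) = 6 + 4 = 10)
Q(r) = 6 (Q(r) = 9 + 3*(-1) = 9 - 3 = 6)
M = -77 (M = 3 - 8*10 = 3 - 80 = -77)
m*(M + 96) + L(26, Q(-6)) = 103*(-77 + 96) + 194 = 103*19 + 194 = 1957 + 194 = 2151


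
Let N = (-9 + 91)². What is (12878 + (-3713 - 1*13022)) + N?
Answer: 2867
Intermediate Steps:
N = 6724 (N = 82² = 6724)
(12878 + (-3713 - 1*13022)) + N = (12878 + (-3713 - 1*13022)) + 6724 = (12878 + (-3713 - 13022)) + 6724 = (12878 - 16735) + 6724 = -3857 + 6724 = 2867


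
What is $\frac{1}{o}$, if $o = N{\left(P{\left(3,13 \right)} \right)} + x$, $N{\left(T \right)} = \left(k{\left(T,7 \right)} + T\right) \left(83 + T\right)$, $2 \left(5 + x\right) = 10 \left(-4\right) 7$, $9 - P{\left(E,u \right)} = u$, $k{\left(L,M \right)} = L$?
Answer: $- \frac{1}{777} \approx -0.001287$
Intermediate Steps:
$P{\left(E,u \right)} = 9 - u$
$x = -145$ ($x = -5 + \frac{10 \left(-4\right) 7}{2} = -5 + \frac{\left(-40\right) 7}{2} = -5 + \frac{1}{2} \left(-280\right) = -5 - 140 = -145$)
$N{\left(T \right)} = 2 T \left(83 + T\right)$ ($N{\left(T \right)} = \left(T + T\right) \left(83 + T\right) = 2 T \left(83 + T\right)$)
$o = -777$ ($o = 2 \left(9 - 13\right) \left(83 + \left(9 - 13\right)\right) - 145 = 2 \left(-4\right) \left(83 - 4\right) - 145 = 2 \left(-4\right) 79 - 145 = -632 - 145 = -777$)
$\frac{1}{o} = \frac{1}{-777} = - \frac{1}{777}$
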